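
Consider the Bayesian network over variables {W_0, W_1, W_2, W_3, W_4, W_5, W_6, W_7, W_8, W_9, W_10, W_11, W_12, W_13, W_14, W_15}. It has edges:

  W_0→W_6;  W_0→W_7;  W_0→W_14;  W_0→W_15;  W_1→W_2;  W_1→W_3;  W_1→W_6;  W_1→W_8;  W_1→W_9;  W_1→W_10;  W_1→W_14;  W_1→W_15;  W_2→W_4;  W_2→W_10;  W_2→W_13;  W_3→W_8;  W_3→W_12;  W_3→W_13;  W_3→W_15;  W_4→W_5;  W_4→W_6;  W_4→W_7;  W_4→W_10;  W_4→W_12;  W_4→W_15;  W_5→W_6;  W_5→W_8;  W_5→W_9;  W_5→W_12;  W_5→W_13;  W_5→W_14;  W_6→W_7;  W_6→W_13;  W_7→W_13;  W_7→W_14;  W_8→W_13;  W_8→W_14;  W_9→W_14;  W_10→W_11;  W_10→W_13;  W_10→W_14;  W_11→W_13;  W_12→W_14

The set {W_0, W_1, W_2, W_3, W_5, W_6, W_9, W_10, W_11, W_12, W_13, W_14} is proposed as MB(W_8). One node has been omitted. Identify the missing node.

W_7

Children of W_8: W_13, W_14.
W_8 has parents W_1, W_3, W_5.
Parents of each child, excluding W_8:
  parents(W_13) \ {W_8} = {W_2, W_3, W_5, W_6, W_7, W_10, W_11}.
  W_14 also has parents W_0, W_1, W_5, W_7, W_9, W_10, W_12.
MB(W_8) = {W_0, W_1, W_2, W_3, W_5, W_6, W_7, W_9, W_10, W_11, W_12, W_13, W_14}.
Comparing with the claimed set, W_7 is missing.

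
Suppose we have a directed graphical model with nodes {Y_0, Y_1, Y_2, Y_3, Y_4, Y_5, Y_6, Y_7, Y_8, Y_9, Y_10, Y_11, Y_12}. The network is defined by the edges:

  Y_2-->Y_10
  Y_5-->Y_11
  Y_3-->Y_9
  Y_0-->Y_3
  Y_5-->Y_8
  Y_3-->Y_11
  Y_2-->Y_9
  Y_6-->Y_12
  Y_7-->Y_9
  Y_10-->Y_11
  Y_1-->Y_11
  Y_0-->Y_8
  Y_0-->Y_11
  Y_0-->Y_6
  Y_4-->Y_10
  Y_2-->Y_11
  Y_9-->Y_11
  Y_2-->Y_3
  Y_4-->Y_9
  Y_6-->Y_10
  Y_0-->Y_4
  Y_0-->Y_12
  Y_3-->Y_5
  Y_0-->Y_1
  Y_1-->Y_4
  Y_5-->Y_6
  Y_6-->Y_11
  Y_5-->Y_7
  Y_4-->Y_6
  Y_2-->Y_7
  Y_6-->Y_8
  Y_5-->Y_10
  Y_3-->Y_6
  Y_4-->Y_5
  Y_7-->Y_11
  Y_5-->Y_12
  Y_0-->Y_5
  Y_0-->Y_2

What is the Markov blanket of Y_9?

Y_9's parents: Y_2, Y_3, Y_4, Y_7.
Ch(Y_9) = {Y_11}.
Co-parents of Y_9 (other parents of its children):
  Y_11: Y_0, Y_1, Y_2, Y_3, Y_5, Y_6, Y_7, Y_10
So the Markov blanket of Y_9 is {Y_0, Y_1, Y_2, Y_3, Y_4, Y_5, Y_6, Y_7, Y_10, Y_11}.

{Y_0, Y_1, Y_2, Y_3, Y_4, Y_5, Y_6, Y_7, Y_10, Y_11}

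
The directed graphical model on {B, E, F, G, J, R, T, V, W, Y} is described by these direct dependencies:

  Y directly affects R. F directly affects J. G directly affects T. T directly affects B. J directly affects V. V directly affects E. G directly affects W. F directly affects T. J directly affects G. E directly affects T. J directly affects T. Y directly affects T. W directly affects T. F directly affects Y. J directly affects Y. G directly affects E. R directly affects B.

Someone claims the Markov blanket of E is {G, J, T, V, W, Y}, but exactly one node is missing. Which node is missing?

Children of E: T.
Pa(E) = {G, V}.
Other parents of E's children:
  T's other parents are F, G, J, W, Y.
MB(E) = {F, G, J, T, V, W, Y}.
Comparing with the claimed set, F is missing.

F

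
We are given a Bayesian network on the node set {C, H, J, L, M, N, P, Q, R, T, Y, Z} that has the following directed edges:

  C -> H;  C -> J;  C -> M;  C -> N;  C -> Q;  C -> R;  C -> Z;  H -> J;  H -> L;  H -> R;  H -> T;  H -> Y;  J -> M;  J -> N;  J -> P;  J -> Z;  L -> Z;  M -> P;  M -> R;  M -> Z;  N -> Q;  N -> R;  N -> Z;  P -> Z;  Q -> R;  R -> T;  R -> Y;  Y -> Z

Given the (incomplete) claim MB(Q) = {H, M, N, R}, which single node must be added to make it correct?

C

By definition, MB(Q) is built from Q's parents, Q's children, and the co-parents of Q.
Q has parents C, N.
Ch(Q) = {R}.
Co-parents of Q (other parents of its children):
  parents(R) \ {Q} = {C, H, M, N}.
MB(Q) = {C, H, M, N, R}.
Comparing with the claimed set, C is missing.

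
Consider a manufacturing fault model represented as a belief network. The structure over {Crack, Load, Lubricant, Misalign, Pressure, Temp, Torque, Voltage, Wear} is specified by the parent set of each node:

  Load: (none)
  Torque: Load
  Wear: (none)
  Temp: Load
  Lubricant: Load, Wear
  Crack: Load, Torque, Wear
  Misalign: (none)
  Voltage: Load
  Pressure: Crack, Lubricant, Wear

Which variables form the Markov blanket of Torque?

Recall MB(v) = parents ∪ children ∪ spouses, where spouses are the other parents of v's children.
Torque has child Crack.
Parents of Torque: Load.
Co-parents of Torque (other parents of its children):
  Crack: Load, Wear
Union: {Load} ∪ {Crack} ∪ {Load, Wear} = {Crack, Load, Wear}.

{Crack, Load, Wear}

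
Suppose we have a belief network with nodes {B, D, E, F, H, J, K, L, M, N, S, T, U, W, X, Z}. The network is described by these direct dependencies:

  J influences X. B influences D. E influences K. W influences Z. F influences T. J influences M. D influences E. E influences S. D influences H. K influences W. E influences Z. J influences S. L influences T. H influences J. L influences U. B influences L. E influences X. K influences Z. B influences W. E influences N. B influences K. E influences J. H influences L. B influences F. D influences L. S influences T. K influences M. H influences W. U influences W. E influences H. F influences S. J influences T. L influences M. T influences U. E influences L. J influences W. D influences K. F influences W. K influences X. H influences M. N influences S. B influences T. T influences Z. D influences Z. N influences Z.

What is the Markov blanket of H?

Recall MB(v) = parents ∪ children ∪ spouses, where spouses are the other parents of v's children.
Pa(H) = {D, E}.
Children of H: J, L, M, W.
Parents of each child, excluding H:
  J also has parent E.
  L also has parents B, D, E.
  M also has parents J, K, L.
  W's other parents are B, F, J, K, U.
MB(H) = {B, D, E, F, J, K, L, M, U, W}.

{B, D, E, F, J, K, L, M, U, W}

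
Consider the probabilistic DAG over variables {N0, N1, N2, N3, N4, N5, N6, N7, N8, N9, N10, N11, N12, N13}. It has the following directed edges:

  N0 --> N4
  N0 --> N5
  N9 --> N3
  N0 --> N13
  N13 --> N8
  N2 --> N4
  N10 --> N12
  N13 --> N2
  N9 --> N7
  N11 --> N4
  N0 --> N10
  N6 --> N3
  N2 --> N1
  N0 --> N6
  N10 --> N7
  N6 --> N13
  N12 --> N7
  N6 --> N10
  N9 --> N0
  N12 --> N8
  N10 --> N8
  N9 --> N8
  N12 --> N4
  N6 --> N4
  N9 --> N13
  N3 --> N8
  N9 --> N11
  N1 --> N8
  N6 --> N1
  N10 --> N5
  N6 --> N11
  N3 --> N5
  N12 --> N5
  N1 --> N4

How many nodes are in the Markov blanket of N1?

11

Children of N1: N4, N8.
Parents of N1: N2, N6.
Other parents of N1's children:
  N4: N0, N2, N6, N11, N12
  N8: N3, N9, N10, N12, N13
MB(N1) = {N0, N2, N3, N4, N6, N8, N9, N10, N11, N12, N13}, which has 11 nodes.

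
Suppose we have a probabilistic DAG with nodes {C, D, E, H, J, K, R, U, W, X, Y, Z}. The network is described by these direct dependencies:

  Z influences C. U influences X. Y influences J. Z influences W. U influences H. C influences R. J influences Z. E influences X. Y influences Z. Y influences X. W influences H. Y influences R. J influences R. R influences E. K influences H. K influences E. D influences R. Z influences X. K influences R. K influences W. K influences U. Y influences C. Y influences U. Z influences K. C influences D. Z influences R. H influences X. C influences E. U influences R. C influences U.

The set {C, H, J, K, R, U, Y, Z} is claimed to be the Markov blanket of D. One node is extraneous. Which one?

D's children: R.
D's parents: C.
Co-parents of D (other parents of its children):
  R: C, J, K, U, Y, Z
MB(D) = {C, J, K, R, U, Y, Z}.
H is neither a parent, child, nor co-parent of D, so it does not belong.

H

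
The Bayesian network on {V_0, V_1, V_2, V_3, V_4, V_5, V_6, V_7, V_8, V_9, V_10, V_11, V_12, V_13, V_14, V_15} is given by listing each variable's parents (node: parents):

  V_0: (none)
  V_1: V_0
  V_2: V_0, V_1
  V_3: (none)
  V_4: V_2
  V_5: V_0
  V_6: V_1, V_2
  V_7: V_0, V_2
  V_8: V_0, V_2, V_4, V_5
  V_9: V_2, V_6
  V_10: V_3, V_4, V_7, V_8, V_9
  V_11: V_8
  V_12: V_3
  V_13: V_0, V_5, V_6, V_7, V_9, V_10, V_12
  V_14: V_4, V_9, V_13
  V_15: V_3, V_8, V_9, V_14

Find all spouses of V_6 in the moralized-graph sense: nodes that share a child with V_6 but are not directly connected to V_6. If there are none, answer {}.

Children of V_6: V_9, V_13.
  V_9: V_2
  V_13: V_0, V_5, V_7, V_9, V_10, V_12
Excluding nodes already adjacent to V_6 (V_1, V_2, V_9, V_13), the co-parent-only contribution is {V_0, V_5, V_7, V_10, V_12}.

{V_0, V_5, V_7, V_10, V_12}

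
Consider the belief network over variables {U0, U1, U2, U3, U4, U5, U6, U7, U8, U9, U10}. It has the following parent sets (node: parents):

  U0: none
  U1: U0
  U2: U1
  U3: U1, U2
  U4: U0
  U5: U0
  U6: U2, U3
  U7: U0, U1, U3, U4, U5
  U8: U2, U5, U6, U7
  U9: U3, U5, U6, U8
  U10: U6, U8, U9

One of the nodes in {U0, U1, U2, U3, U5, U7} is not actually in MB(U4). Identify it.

The Markov blanket of a node is its parents, its children, and the other parents of its children.
Pa(U4) = {U0}.
U4 has child U7.
Parents of each child, excluding U4:
  U7's other parents are U0, U1, U3, U5.
MB(U4) = {U0, U1, U3, U5, U7}.
U2 is neither a parent, child, nor co-parent of U4, so it does not belong.

U2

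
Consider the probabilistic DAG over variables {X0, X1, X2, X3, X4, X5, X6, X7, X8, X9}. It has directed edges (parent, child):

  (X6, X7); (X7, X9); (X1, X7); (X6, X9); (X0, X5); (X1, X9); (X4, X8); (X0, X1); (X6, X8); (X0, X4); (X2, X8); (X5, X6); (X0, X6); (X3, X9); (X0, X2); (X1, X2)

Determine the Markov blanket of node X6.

{X0, X1, X2, X3, X4, X5, X7, X8, X9}

Parents of X6: X0, X5.
Ch(X6) = {X7, X8, X9}.
For each child, the remaining parents (spouses of X6):
  X7's other parent is X1.
  X8 also has parents X2, X4.
  X9 also has parents X1, X3, X7.
Union: {X0, X5} ∪ {X7, X8, X9} ∪ {X1, X2, X3, X4, X7} = {X0, X1, X2, X3, X4, X5, X7, X8, X9}.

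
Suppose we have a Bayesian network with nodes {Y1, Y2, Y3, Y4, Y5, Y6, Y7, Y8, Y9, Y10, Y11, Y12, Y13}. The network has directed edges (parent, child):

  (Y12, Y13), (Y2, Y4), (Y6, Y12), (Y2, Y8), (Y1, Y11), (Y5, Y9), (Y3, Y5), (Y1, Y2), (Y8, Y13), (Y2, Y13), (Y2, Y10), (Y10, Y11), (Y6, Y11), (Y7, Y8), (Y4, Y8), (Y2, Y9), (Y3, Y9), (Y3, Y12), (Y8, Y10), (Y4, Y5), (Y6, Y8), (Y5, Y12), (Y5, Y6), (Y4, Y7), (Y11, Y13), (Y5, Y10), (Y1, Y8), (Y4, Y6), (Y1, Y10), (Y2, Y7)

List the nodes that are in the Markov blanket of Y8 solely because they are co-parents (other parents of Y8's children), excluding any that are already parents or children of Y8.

{Y5, Y11, Y12}

Children of Y8: Y10, Y13.
  Y10: Y1, Y2, Y5
  Y13: Y2, Y11, Y12
Excluding nodes already adjacent to Y8 (Y1, Y2, Y4, Y6, Y7, Y10, Y13), the co-parent-only contribution is {Y5, Y11, Y12}.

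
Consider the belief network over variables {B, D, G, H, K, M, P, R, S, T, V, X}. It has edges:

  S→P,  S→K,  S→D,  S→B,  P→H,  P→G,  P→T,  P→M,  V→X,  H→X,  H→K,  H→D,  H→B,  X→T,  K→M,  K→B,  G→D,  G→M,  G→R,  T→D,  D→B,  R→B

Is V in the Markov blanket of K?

Recall MB(v) = parents ∪ children ∪ spouses, where spouses are the other parents of v's children.
K's children: B, M.
Parents of K: H, S.
For each child, the remaining parents (spouses of K):
  parents(M) \ {K} = {G, P}.
  B also has parents D, H, R, S.
MB(K) = {B, D, G, H, M, P, R, S}; V is not in this set.

No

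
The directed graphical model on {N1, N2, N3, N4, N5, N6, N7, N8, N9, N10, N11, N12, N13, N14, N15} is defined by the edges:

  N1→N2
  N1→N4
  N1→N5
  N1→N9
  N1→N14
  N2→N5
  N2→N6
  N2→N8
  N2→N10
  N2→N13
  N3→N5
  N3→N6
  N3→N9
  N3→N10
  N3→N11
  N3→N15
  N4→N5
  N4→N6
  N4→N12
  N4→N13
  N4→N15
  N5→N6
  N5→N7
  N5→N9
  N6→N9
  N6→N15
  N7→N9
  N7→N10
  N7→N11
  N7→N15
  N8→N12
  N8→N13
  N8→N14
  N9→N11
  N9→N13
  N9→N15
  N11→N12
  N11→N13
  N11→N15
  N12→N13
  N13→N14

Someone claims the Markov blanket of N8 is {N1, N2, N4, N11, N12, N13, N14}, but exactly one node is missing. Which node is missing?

Ch(N8) = {N12, N13, N14}.
Parents of N8: N2.
Other parents of N8's children:
  parents(N12) \ {N8} = {N4, N11}.
  N13 also has parents N2, N4, N9, N11, N12.
  parents(N14) \ {N8} = {N1, N13}.
MB(N8) = {N1, N2, N4, N9, N11, N12, N13, N14}.
Comparing with the claimed set, N9 is missing.

N9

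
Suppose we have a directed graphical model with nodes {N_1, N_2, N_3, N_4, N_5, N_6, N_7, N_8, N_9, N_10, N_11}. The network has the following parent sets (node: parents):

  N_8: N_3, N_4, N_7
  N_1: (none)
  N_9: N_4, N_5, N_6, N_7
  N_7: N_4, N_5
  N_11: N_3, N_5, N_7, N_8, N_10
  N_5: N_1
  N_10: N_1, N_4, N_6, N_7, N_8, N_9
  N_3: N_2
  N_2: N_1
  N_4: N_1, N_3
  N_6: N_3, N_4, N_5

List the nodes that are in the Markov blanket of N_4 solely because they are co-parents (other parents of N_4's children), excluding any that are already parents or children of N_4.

{N_5}

Children of N_4: N_6, N_7, N_8, N_9, N_10.
  parents(N_6) \ {N_4} = {N_3, N_5}.
  N_7 also has parent N_5.
  N_8's other parents are N_3, N_7.
  N_9 also has parents N_5, N_6, N_7.
  N_10's other parents are N_1, N_6, N_7, N_8, N_9.
Excluding nodes already adjacent to N_4 (N_1, N_3, N_6, N_7, N_8, N_9, N_10), the co-parent-only contribution is {N_5}.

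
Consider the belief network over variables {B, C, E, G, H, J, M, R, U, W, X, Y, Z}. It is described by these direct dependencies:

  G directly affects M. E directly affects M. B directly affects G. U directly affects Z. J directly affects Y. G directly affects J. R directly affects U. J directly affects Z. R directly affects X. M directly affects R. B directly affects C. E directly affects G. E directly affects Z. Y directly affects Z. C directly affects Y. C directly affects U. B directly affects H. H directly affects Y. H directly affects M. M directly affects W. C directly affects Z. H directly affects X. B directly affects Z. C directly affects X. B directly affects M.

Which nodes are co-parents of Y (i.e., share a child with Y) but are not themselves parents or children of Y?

{B, E, U}

Children of Y: Z.
  Z: B, C, E, J, U
Excluding nodes already adjacent to Y (C, H, J, Z), the co-parent-only contribution is {B, E, U}.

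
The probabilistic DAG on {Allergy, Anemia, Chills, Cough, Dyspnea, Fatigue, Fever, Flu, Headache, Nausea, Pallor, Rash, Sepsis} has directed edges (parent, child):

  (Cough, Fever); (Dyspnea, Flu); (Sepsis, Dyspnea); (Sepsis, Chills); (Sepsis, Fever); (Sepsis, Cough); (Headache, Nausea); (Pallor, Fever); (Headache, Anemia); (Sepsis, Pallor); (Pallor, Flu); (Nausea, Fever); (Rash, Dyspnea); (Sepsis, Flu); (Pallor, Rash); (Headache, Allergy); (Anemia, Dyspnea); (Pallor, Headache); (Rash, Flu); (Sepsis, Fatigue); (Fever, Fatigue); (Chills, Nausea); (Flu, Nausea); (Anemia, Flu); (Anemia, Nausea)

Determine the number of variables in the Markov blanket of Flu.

8

The Markov blanket of a node is its parents, its children, and the other parents of its children.
Flu's children: Nausea.
Flu's parents: Anemia, Dyspnea, Pallor, Rash, Sepsis.
Parents of each child, excluding Flu:
  parents(Nausea) \ {Flu} = {Anemia, Chills, Headache}.
MB(Flu) = {Anemia, Chills, Dyspnea, Headache, Nausea, Pallor, Rash, Sepsis}, which has 8 nodes.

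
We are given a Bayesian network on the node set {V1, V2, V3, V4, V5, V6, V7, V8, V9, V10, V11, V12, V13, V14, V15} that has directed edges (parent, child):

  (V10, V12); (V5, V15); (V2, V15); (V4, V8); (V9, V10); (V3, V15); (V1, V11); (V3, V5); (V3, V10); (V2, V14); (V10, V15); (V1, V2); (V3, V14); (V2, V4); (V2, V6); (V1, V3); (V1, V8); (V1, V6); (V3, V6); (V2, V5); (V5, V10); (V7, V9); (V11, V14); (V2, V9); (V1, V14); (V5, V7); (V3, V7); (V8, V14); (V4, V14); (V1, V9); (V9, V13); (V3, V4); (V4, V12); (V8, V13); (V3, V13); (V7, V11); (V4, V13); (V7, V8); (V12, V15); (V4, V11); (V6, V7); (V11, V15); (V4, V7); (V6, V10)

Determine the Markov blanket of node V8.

Children of V8: V13, V14.
Parents of V8: V1, V4, V7.
Parents of each child, excluding V8:
  V13 also has parents V3, V4, V9.
  V14 also has parents V1, V2, V3, V4, V11.
So the Markov blanket of V8 is {V1, V2, V3, V4, V7, V9, V11, V13, V14}.

{V1, V2, V3, V4, V7, V9, V11, V13, V14}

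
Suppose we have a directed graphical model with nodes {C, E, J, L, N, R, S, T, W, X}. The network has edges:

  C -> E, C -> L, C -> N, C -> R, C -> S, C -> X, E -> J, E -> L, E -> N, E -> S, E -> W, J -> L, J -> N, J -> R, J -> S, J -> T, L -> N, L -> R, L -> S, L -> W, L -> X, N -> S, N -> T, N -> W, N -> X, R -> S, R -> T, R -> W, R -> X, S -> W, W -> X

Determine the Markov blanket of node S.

{C, E, J, L, N, R, W}

By definition, MB(S) is built from S's parents, S's children, and the co-parents of S.
Parents of S: C, E, J, L, N, R.
Ch(S) = {W}.
Parents of each child, excluding S:
  W's other parents are E, L, N, R.
MB(S) = {C, E, J, L, N, R, W}.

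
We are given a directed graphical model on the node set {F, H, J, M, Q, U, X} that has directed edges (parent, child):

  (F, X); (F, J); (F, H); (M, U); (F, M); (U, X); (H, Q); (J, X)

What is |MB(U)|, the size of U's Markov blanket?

U has parent M.
U has child X.
Co-parents of U (other parents of its children):
  X: F, J
MB(U) = {F, J, M, X}, which has 4 nodes.

4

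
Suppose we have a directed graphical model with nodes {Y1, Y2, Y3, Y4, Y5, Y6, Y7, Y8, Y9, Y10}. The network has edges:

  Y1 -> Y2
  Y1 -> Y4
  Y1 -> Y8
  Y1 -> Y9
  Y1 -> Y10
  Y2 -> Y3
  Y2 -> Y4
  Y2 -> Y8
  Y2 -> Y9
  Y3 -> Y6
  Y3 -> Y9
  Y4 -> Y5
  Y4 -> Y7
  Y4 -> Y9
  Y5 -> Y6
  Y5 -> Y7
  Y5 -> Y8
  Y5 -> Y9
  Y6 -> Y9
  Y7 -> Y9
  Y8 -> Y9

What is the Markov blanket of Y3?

Y3's parents: Y2.
Y3's children: Y6, Y9.
Parents of each child, excluding Y3:
  Y6's other parent is Y5.
  Y9 also has parents Y1, Y2, Y4, Y5, Y6, Y7, Y8.
So the Markov blanket of Y3 is {Y1, Y2, Y4, Y5, Y6, Y7, Y8, Y9}.

{Y1, Y2, Y4, Y5, Y6, Y7, Y8, Y9}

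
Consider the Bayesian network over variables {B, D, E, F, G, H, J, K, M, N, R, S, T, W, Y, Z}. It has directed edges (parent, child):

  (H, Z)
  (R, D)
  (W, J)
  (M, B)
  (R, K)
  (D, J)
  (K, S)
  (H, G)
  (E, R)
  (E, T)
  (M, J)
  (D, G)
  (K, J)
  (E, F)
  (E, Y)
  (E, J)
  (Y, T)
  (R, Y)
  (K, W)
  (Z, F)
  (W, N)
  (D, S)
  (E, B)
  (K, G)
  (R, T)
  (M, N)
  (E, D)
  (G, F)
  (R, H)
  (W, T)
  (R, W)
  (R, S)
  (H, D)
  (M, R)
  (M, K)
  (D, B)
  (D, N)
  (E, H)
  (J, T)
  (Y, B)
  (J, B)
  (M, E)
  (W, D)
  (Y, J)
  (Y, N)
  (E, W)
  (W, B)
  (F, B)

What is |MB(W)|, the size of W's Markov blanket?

W's parents: E, K, R.
Children of W: B, D, J, N, T.
Co-parents of W (other parents of its children):
  parents(D) \ {W} = {E, H, R}.
  parents(J) \ {W} = {D, E, K, M, Y}.
  parents(B) \ {W} = {D, E, F, J, M, Y}.
  parents(T) \ {W} = {E, J, R, Y}.
  parents(N) \ {W} = {D, M, Y}.
MB(W) = {B, D, E, F, H, J, K, M, N, R, T, Y}, which has 12 nodes.

12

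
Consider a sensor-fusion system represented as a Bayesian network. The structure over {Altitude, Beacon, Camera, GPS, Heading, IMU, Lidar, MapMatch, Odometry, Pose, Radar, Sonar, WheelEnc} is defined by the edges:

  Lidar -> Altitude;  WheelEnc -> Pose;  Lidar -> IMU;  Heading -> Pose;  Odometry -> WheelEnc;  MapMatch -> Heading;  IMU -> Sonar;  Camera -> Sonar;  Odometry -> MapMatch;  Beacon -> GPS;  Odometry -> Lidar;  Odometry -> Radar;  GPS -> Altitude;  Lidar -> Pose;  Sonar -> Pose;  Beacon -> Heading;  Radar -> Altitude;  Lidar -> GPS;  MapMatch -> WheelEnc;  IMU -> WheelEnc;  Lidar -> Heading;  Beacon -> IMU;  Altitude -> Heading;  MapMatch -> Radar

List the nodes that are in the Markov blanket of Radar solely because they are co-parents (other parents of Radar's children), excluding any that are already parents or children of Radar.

Children of Radar: Altitude.
  Altitude: GPS, Lidar
Excluding nodes already adjacent to Radar (Altitude, MapMatch, Odometry), the co-parent-only contribution is {GPS, Lidar}.

{GPS, Lidar}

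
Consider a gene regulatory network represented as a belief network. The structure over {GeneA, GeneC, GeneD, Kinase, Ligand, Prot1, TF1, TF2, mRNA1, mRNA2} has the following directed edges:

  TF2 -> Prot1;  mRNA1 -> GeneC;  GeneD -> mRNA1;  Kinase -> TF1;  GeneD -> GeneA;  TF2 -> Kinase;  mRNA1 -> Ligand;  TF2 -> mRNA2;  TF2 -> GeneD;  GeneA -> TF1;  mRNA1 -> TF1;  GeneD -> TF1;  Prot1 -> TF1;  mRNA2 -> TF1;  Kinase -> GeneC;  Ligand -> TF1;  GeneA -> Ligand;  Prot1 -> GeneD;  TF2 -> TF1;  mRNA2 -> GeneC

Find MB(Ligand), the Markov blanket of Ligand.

The Markov blanket of a node is its parents, its children, and the other parents of its children.
Pa(Ligand) = {GeneA, mRNA1}.
Ligand has child TF1.
For each child, the remaining parents (spouses of Ligand):
  TF1: GeneA, GeneD, Kinase, Prot1, TF2, mRNA1, mRNA2
Union: {GeneA, mRNA1} ∪ {TF1} ∪ {GeneA, GeneD, Kinase, Prot1, TF2, mRNA1, mRNA2} = {GeneA, GeneD, Kinase, Prot1, TF1, TF2, mRNA1, mRNA2}.

{GeneA, GeneD, Kinase, Prot1, TF1, TF2, mRNA1, mRNA2}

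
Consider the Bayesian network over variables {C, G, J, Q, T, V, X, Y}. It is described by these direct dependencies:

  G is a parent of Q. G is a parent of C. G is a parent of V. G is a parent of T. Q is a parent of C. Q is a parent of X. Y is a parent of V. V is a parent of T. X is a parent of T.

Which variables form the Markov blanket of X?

X's children: T.
X has parent Q.
Other parents of X's children:
  T also has parents G, V.
MB(X) = {G, Q, T, V}.

{G, Q, T, V}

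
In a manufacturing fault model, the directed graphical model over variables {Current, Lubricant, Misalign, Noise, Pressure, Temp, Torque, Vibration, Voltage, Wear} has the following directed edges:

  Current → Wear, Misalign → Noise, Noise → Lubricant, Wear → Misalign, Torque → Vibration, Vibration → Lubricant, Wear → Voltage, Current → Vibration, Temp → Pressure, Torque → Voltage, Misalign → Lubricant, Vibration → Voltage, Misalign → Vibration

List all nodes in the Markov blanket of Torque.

{Current, Misalign, Vibration, Voltage, Wear}

Pa(Torque) = {}.
Ch(Torque) = {Vibration, Voltage}.
Parents of each child, excluding Torque:
  Vibration: Current, Misalign
  Voltage: Vibration, Wear
Taking the union gives {Current, Misalign, Vibration, Voltage, Wear}.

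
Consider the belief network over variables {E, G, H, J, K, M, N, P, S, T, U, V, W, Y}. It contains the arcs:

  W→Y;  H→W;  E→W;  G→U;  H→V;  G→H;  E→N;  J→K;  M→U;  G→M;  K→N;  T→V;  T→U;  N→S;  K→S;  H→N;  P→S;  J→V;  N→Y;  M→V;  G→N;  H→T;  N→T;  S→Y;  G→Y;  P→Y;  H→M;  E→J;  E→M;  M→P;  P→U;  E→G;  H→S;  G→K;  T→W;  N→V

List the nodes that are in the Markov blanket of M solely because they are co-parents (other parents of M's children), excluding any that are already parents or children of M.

{J, N, T}

Children of M: P, U, V.
  P has no other parent.
  parents(U) \ {M} = {G, P, T}.
  V's other parents are H, J, N, T.
Excluding nodes already adjacent to M (E, G, H, P, U, V), the co-parent-only contribution is {J, N, T}.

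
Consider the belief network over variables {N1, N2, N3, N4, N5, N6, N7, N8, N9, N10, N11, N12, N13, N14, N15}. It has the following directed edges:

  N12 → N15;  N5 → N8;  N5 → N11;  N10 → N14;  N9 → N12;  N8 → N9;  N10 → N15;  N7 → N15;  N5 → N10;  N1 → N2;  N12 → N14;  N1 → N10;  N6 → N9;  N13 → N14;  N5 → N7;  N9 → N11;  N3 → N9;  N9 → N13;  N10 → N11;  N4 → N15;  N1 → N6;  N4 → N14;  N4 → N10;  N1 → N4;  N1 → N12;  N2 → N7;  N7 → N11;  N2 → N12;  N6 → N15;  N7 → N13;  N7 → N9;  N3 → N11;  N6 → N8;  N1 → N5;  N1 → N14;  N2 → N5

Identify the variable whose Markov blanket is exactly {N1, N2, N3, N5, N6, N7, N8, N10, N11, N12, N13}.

The target node must have every member of {N1, N2, N3, N5, N6, N7, N8, N10, N11, N12, N13} as a parent, child, or co-parent, and no others.
Parents of N9: N3, N6, N7, N8; children: N11, N12, N13; co-parents: N1, N2, N3, N5, N7, N10.
These exactly cover the given set, so the node is N9.

N9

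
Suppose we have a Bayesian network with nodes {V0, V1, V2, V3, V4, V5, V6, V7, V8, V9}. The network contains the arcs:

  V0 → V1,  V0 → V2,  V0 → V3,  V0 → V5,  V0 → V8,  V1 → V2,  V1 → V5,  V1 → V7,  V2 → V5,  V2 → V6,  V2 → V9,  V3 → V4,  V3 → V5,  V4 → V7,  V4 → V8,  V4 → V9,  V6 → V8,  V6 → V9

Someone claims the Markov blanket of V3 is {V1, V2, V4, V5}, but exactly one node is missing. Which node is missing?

V0

Recall MB(v) = parents ∪ children ∪ spouses, where spouses are the other parents of v's children.
V3 has parent V0.
Children of V3: V4, V5.
Co-parents of V3 (other parents of its children):
  V4 has no other parent.
  parents(V5) \ {V3} = {V0, V1, V2}.
MB(V3) = {V0, V1, V2, V4, V5}.
Comparing with the claimed set, V0 is missing.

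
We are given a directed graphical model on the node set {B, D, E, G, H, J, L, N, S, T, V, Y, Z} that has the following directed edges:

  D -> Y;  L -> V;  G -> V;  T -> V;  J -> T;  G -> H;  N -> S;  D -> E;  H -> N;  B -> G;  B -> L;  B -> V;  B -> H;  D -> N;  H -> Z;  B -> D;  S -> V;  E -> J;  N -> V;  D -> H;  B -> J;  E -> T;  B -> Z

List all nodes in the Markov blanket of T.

A node's Markov blanket = Pa ∪ Ch ∪ (parents of Ch other than the node itself).
T has child V.
T has parents E, J.
Co-parents of T (other parents of its children):
  V also has parents B, G, L, N, S.
Union: {E, J} ∪ {V} ∪ {B, G, L, N, S} = {B, E, G, J, L, N, S, V}.

{B, E, G, J, L, N, S, V}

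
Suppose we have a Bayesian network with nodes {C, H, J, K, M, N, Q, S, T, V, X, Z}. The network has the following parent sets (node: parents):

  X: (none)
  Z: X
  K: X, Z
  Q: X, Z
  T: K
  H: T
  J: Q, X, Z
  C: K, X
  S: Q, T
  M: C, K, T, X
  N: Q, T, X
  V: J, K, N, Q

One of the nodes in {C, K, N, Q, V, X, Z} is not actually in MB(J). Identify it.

Pa(J) = {Q, X, Z}.
Ch(J) = {V}.
Other parents of J's children:
  parents(V) \ {J} = {K, N, Q}.
MB(J) = {K, N, Q, V, X, Z}.
C is neither a parent, child, nor co-parent of J, so it does not belong.

C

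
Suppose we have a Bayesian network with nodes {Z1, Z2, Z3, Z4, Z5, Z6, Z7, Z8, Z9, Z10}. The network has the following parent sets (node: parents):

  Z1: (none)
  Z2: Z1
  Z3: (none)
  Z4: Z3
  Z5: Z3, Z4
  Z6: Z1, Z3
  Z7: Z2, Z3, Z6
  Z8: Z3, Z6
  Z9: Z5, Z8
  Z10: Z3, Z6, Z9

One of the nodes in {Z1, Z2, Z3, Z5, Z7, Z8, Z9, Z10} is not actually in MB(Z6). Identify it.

Z5

Pa(Z6) = {Z1, Z3}.
Z6 has children Z7, Z8, Z10.
Other parents of Z6's children:
  Z7: Z2, Z3
  Z8: Z3
  Z10: Z3, Z9
MB(Z6) = {Z1, Z2, Z3, Z7, Z8, Z9, Z10}.
Z5 is neither a parent, child, nor co-parent of Z6, so it does not belong.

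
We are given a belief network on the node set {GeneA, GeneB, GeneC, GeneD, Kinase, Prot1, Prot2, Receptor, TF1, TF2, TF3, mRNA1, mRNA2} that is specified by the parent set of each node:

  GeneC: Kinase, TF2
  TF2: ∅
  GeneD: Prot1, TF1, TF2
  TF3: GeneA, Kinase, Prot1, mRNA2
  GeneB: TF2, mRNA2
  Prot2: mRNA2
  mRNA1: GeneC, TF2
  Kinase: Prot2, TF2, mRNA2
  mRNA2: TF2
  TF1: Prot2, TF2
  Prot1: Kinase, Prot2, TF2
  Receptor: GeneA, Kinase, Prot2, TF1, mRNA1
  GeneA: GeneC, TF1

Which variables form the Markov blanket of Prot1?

{GeneA, GeneD, Kinase, Prot2, TF1, TF2, TF3, mRNA2}

Prot1's children: GeneD, TF3.
Prot1's parents: Kinase, Prot2, TF2.
For each child, the remaining parents (spouses of Prot1):
  GeneD's other parents are TF1, TF2.
  TF3 also has parents GeneA, Kinase, mRNA2.
So the Markov blanket of Prot1 is {GeneA, GeneD, Kinase, Prot2, TF1, TF2, TF3, mRNA2}.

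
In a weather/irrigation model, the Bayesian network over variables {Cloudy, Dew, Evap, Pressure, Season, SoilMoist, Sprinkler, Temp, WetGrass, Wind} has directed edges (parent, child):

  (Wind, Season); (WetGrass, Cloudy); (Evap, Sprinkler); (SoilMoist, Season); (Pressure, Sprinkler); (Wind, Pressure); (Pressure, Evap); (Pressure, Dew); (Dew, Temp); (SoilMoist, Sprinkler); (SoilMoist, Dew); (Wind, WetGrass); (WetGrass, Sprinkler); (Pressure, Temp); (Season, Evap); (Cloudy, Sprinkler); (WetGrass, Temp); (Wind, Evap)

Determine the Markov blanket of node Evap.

A node's Markov blanket = Pa ∪ Ch ∪ (parents of Ch other than the node itself).
Parents of Evap: Pressure, Season, Wind.
Evap has child Sprinkler.
Parents of each child, excluding Evap:
  Sprinkler's other parents are Cloudy, Pressure, SoilMoist, WetGrass.
MB(Evap) = {Cloudy, Pressure, Season, SoilMoist, Sprinkler, WetGrass, Wind}.

{Cloudy, Pressure, Season, SoilMoist, Sprinkler, WetGrass, Wind}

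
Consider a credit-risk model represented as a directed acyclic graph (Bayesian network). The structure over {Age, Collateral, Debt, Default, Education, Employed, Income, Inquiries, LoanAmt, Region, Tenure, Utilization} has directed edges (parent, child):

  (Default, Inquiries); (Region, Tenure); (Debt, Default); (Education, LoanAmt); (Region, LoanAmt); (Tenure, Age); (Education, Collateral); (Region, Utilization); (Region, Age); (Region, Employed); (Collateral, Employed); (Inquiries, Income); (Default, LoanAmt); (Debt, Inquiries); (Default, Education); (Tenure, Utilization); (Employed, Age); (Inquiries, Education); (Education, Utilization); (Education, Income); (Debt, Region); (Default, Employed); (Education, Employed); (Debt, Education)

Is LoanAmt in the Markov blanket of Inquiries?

Recall MB(v) = parents ∪ children ∪ spouses, where spouses are the other parents of v's children.
Inquiries has parents Debt, Default.
Inquiries's children: Education, Income.
Other parents of Inquiries's children:
  parents(Education) \ {Inquiries} = {Debt, Default}.
  parents(Income) \ {Inquiries} = {Education}.
MB(Inquiries) = {Debt, Default, Education, Income}; LoanAmt is not in this set.

No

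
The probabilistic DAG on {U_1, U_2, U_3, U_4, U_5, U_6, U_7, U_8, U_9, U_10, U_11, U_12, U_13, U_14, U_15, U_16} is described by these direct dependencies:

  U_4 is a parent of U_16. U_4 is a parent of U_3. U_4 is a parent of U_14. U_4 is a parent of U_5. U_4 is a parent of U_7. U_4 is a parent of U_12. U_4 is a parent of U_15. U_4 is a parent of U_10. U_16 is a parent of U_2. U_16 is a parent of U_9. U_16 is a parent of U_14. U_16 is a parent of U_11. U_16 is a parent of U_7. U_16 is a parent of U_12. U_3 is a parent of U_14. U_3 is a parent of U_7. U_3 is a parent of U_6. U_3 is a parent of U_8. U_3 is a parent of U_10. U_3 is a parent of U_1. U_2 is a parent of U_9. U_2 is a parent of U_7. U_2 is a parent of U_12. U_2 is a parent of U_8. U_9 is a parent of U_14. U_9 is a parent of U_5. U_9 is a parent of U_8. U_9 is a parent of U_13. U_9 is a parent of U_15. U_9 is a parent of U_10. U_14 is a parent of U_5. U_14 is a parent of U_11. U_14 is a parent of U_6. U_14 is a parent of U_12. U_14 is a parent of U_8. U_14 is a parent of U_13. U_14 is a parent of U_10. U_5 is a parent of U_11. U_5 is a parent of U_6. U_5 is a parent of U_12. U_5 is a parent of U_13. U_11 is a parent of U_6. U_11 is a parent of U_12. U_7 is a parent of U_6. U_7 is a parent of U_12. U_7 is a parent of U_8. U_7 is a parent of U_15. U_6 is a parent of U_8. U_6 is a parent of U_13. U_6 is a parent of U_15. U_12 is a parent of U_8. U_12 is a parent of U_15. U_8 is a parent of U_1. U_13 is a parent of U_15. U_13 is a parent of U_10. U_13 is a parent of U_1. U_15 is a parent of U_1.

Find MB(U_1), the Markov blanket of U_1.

{U_3, U_8, U_13, U_15}

A node's Markov blanket = Pa ∪ Ch ∪ (parents of Ch other than the node itself).
U_1 has parents U_3, U_8, U_13, U_15.
Ch(U_1) = {}.
With no children, U_1 has no spouses; the co-parent set is empty.
Union: {U_3, U_8, U_13, U_15} ∪ {} ∪ {} = {U_3, U_8, U_13, U_15}.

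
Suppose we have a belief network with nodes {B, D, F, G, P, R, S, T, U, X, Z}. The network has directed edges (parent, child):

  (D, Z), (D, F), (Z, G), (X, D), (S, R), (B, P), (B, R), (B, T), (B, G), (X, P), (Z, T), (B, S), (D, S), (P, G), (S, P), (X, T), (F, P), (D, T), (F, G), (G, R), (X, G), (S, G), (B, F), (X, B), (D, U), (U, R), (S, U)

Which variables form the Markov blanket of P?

Children of P: G.
Pa(P) = {B, F, S, X}.
For each child, the remaining parents (spouses of P):
  parents(G) \ {P} = {B, F, S, X, Z}.
MB(P) = {B, F, G, S, X, Z}.

{B, F, G, S, X, Z}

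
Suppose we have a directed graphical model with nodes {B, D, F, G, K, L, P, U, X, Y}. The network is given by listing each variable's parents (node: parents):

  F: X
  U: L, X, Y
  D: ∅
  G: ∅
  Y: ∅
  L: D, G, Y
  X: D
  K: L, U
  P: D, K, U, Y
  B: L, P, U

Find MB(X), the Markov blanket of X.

A node's Markov blanket = Pa ∪ Ch ∪ (parents of Ch other than the node itself).
X has parent D.
X has children F, U.
For each child, the remaining parents (spouses of X):
  F: —
  U: L, Y
So the Markov blanket of X is {D, F, L, U, Y}.

{D, F, L, U, Y}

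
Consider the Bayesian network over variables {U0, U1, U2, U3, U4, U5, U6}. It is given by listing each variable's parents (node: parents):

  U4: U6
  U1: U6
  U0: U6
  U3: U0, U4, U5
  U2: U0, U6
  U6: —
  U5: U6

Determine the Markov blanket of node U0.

U0's parents: U6.
Ch(U0) = {U2, U3}.
For each child, the remaining parents (spouses of U0):
  U2's other parent is U6.
  parents(U3) \ {U0} = {U4, U5}.
MB(U0) = {U2, U3, U4, U5, U6}.

{U2, U3, U4, U5, U6}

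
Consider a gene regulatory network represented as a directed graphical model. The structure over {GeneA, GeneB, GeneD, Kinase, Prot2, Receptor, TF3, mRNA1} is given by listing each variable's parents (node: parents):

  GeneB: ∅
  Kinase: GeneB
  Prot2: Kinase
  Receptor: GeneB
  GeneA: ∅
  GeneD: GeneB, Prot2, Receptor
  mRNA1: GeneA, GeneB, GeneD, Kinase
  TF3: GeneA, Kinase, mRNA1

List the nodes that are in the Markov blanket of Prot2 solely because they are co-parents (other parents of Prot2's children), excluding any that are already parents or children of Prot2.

{GeneB, Receptor}

Children of Prot2: GeneD.
  GeneD: GeneB, Receptor
Excluding nodes already adjacent to Prot2 (GeneD, Kinase), the co-parent-only contribution is {GeneB, Receptor}.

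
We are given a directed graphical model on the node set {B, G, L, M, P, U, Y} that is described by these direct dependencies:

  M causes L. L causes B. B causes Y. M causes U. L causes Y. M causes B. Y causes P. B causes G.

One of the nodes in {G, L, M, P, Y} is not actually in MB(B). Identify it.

P

Children of B: G, Y.
Parents of B: L, M.
Other parents of B's children:
  G: —
  Y: L
MB(B) = {G, L, M, Y}.
P is neither a parent, child, nor co-parent of B, so it does not belong.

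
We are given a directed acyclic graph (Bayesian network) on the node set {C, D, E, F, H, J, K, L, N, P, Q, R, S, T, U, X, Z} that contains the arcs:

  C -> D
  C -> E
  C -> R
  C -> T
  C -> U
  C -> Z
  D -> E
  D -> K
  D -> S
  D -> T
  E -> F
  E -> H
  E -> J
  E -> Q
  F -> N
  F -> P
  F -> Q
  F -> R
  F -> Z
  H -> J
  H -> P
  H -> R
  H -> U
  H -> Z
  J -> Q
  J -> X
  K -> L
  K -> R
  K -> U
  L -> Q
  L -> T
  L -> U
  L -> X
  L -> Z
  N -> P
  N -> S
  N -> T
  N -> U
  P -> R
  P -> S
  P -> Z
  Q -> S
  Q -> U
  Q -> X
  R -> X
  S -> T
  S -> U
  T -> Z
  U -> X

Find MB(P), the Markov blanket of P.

{C, D, F, H, K, L, N, Q, R, S, T, Z}

The Markov blanket of a node is its parents, its children, and the other parents of its children.
P has parents F, H, N.
Children of P: R, S, Z.
Co-parents of P (other parents of its children):
  R: C, F, H, K
  S: D, N, Q
  Z: C, F, H, L, T
So the Markov blanket of P is {C, D, F, H, K, L, N, Q, R, S, T, Z}.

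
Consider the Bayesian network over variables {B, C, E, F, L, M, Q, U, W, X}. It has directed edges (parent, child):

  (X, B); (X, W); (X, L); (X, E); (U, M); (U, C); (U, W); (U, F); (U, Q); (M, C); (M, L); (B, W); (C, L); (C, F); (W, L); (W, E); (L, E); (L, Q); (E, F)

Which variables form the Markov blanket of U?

Recall MB(v) = parents ∪ children ∪ spouses, where spouses are the other parents of v's children.
U has no parents.
Ch(U) = {C, F, M, Q, W}.
Co-parents of U (other parents of its children):
  M: —
  C: M
  W: B, X
  F: C, E
  Q: L
MB(U) = {B, C, E, F, L, M, Q, W, X}.

{B, C, E, F, L, M, Q, W, X}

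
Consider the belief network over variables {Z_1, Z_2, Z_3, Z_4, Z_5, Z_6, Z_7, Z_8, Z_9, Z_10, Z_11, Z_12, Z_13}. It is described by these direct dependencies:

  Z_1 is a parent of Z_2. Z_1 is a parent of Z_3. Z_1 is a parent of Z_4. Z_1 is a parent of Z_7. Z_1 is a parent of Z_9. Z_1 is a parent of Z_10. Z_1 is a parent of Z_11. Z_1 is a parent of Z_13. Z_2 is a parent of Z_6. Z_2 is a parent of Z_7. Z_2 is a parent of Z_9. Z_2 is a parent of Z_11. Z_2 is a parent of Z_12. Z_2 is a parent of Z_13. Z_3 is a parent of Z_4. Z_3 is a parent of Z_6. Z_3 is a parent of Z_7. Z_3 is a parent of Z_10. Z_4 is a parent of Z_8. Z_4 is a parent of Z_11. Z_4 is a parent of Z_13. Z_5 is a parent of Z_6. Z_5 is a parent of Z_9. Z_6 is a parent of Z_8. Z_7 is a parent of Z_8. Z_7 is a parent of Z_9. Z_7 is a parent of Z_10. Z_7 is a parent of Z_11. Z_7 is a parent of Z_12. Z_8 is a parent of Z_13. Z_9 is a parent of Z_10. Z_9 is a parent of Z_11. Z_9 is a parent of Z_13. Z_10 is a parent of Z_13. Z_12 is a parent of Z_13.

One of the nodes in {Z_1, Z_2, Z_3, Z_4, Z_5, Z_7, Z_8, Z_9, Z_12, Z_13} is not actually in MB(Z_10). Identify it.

Z_5

Z_10's parents: Z_1, Z_3, Z_7, Z_9.
Z_10 has child Z_13.
Co-parents of Z_10 (other parents of its children):
  Z_13's other parents are Z_1, Z_2, Z_4, Z_8, Z_9, Z_12.
MB(Z_10) = {Z_1, Z_2, Z_3, Z_4, Z_7, Z_8, Z_9, Z_12, Z_13}.
Z_5 is neither a parent, child, nor co-parent of Z_10, so it does not belong.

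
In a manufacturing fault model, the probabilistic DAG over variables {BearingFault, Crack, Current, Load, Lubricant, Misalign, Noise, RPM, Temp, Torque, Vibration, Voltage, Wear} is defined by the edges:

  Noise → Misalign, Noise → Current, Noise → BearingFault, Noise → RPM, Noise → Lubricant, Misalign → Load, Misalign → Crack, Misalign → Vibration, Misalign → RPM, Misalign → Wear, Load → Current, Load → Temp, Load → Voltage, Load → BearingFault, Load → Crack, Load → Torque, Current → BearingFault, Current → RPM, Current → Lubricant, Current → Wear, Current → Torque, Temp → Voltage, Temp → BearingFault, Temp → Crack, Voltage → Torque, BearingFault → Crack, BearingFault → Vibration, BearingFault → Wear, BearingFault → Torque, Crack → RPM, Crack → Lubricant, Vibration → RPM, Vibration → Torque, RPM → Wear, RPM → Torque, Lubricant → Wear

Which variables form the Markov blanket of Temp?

{BearingFault, Crack, Current, Load, Misalign, Noise, Voltage}

Recall MB(v) = parents ∪ children ∪ spouses, where spouses are the other parents of v's children.
Temp's parents: Load.
Temp has children BearingFault, Crack, Voltage.
For each child, the remaining parents (spouses of Temp):
  Voltage also has parent Load.
  BearingFault also has parents Current, Load, Noise.
  Crack also has parents BearingFault, Load, Misalign.
MB(Temp) = {BearingFault, Crack, Current, Load, Misalign, Noise, Voltage}.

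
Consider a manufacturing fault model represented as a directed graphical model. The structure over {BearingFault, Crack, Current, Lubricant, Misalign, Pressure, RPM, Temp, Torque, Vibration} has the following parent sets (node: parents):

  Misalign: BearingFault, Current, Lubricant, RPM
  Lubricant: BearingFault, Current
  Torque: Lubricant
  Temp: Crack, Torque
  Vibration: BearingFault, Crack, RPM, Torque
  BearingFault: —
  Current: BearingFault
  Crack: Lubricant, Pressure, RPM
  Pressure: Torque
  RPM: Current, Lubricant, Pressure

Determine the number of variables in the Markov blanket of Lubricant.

7

Lubricant has parents BearingFault, Current.
Lubricant's children: Crack, Misalign, RPM, Torque.
For each child, the remaining parents (spouses of Lubricant):
  Torque: —
  RPM: Current, Pressure
  Crack: Pressure, RPM
  Misalign: BearingFault, Current, RPM
MB(Lubricant) = {BearingFault, Crack, Current, Misalign, Pressure, RPM, Torque}, which has 7 nodes.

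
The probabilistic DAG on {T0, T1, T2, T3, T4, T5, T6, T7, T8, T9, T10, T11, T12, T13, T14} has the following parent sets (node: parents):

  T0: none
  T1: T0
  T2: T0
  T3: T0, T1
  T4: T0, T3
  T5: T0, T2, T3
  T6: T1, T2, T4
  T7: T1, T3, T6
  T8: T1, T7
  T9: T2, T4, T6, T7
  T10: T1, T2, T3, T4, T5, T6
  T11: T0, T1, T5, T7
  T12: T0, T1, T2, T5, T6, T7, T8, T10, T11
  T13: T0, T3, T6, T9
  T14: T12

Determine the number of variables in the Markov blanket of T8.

9

Recall MB(v) = parents ∪ children ∪ spouses, where spouses are the other parents of v's children.
Children of T8: T12.
Parents of T8: T1, T7.
Parents of each child, excluding T8:
  parents(T12) \ {T8} = {T0, T1, T2, T5, T6, T7, T10, T11}.
MB(T8) = {T0, T1, T2, T5, T6, T7, T10, T11, T12}, which has 9 nodes.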